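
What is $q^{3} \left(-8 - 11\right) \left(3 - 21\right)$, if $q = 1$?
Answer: $342$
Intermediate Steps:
$q^{3} \left(-8 - 11\right) \left(3 - 21\right) = 1^{3} \left(-8 - 11\right) \left(3 - 21\right) = 1 \left(\left(-19\right) \left(-18\right)\right) = 1 \cdot 342 = 342$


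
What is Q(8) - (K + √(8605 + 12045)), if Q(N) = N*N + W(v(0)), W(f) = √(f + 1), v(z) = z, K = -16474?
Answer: 16539 - 5*√826 ≈ 16395.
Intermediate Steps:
W(f) = √(1 + f)
Q(N) = 1 + N² (Q(N) = N*N + √(1 + 0) = N² + √1 = N² + 1 = 1 + N²)
Q(8) - (K + √(8605 + 12045)) = (1 + 8²) - (-16474 + √(8605 + 12045)) = (1 + 64) - (-16474 + √20650) = 65 - (-16474 + 5*√826) = 65 + (16474 - 5*√826) = 16539 - 5*√826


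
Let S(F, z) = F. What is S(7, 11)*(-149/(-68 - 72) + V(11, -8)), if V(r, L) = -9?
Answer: -1111/20 ≈ -55.550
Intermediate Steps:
S(7, 11)*(-149/(-68 - 72) + V(11, -8)) = 7*(-149/(-68 - 72) - 9) = 7*(-149/(-140) - 9) = 7*(-149*(-1/140) - 9) = 7*(149/140 - 9) = 7*(-1111/140) = -1111/20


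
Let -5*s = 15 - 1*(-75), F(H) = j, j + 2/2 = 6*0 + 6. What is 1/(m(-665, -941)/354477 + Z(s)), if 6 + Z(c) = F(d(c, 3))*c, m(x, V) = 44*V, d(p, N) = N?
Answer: -354477/34071196 ≈ -0.010404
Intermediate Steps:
j = 5 (j = -1 + (6*0 + 6) = -1 + (0 + 6) = -1 + 6 = 5)
F(H) = 5
s = -18 (s = -(15 - 1*(-75))/5 = -(15 + 75)/5 = -⅕*90 = -18)
Z(c) = -6 + 5*c
1/(m(-665, -941)/354477 + Z(s)) = 1/((44*(-941))/354477 + (-6 + 5*(-18))) = 1/(-41404*1/354477 + (-6 - 90)) = 1/(-41404/354477 - 96) = 1/(-34071196/354477) = -354477/34071196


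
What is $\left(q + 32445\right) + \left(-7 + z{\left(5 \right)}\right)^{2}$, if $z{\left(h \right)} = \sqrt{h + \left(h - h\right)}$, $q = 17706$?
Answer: $50205 - 14 \sqrt{5} \approx 50174.0$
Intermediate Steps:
$z{\left(h \right)} = \sqrt{h}$ ($z{\left(h \right)} = \sqrt{h + 0} = \sqrt{h}$)
$\left(q + 32445\right) + \left(-7 + z{\left(5 \right)}\right)^{2} = \left(17706 + 32445\right) + \left(-7 + \sqrt{5}\right)^{2} = 50151 + \left(-7 + \sqrt{5}\right)^{2}$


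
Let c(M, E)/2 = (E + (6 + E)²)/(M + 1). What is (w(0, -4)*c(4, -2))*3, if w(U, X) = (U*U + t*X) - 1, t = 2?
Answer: -756/5 ≈ -151.20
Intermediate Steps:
w(U, X) = -1 + U² + 2*X (w(U, X) = (U*U + 2*X) - 1 = (U² + 2*X) - 1 = -1 + U² + 2*X)
c(M, E) = 2*(E + (6 + E)²)/(1 + M) (c(M, E) = 2*((E + (6 + E)²)/(M + 1)) = 2*((E + (6 + E)²)/(1 + M)) = 2*(E + (6 + E)²)/(1 + M))
(w(0, -4)*c(4, -2))*3 = ((-1 + 0² + 2*(-4))*(2*(-2 + (6 - 2)²)/(1 + 4)))*3 = ((-1 + 0 - 8)*(2*(-2 + 4²)/5))*3 = -18*(-2 + 16)/5*3 = -18*14/5*3 = -9*28/5*3 = -252/5*3 = -756/5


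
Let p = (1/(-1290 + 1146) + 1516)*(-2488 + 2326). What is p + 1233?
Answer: -1954863/8 ≈ -2.4436e+5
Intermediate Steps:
p = -1964727/8 (p = (1/(-144) + 1516)*(-162) = (-1/144 + 1516)*(-162) = (218303/144)*(-162) = -1964727/8 ≈ -2.4559e+5)
p + 1233 = -1964727/8 + 1233 = -1954863/8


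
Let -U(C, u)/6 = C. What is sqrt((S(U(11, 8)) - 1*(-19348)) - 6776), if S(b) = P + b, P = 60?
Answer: sqrt(12566) ≈ 112.10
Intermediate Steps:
U(C, u) = -6*C
S(b) = 60 + b
sqrt((S(U(11, 8)) - 1*(-19348)) - 6776) = sqrt(((60 - 6*11) - 1*(-19348)) - 6776) = sqrt(((60 - 66) + 19348) - 6776) = sqrt((-6 + 19348) - 6776) = sqrt(19342 - 6776) = sqrt(12566)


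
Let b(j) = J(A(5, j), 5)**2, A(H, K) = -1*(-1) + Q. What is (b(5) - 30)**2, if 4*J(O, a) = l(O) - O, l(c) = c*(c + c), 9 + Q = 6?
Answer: 9025/16 ≈ 564.06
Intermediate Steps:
Q = -3 (Q = -9 + 6 = -3)
l(c) = 2*c**2 (l(c) = c*(2*c) = 2*c**2)
A(H, K) = -2 (A(H, K) = -1*(-1) - 3 = 1 - 3 = -2)
J(O, a) = O**2/2 - O/4 (J(O, a) = (2*O**2 - O)/4 = (-O + 2*O**2)/4 = O**2/2 - O/4)
b(j) = 25/4 (b(j) = ((1/4)*(-2)*(-1 + 2*(-2)))**2 = ((1/4)*(-2)*(-1 - 4))**2 = ((1/4)*(-2)*(-5))**2 = (5/2)**2 = 25/4)
(b(5) - 30)**2 = (25/4 - 30)**2 = (-95/4)**2 = 9025/16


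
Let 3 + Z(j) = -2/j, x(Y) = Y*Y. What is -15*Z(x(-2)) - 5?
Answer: 95/2 ≈ 47.500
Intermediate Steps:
x(Y) = Y²
Z(j) = -3 - 2/j
-15*Z(x(-2)) - 5 = -15*(-3 - 2/((-2)²)) - 5 = -15*(-3 - 2/4) - 5 = -15*(-3 - 2*¼) - 5 = -15*(-3 - ½) - 5 = -15*(-7/2) - 5 = 105/2 - 5 = 95/2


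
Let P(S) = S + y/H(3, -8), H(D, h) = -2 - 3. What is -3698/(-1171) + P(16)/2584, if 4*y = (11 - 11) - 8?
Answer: 23937091/7564660 ≈ 3.1643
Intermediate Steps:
H(D, h) = -5
y = -2 (y = ((11 - 11) - 8)/4 = (0 - 8)/4 = (¼)*(-8) = -2)
P(S) = ⅖ + S (P(S) = S - 2/(-5) = S - 2*(-⅕) = S + ⅖ = ⅖ + S)
-3698/(-1171) + P(16)/2584 = -3698/(-1171) + (⅖ + 16)/2584 = -3698*(-1/1171) + (82/5)*(1/2584) = 3698/1171 + 41/6460 = 23937091/7564660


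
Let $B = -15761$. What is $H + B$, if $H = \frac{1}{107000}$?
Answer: $- \frac{1686426999}{107000} \approx -15761.0$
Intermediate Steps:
$H = \frac{1}{107000} \approx 9.3458 \cdot 10^{-6}$
$H + B = \frac{1}{107000} - 15761 = - \frac{1686426999}{107000}$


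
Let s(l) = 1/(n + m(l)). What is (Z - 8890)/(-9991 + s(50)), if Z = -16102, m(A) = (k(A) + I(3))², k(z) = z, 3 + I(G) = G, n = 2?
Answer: 62529984/24997481 ≈ 2.5014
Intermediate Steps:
I(G) = -3 + G
m(A) = A² (m(A) = (A + (-3 + 3))² = (A + 0)² = A²)
s(l) = 1/(2 + l²)
(Z - 8890)/(-9991 + s(50)) = (-16102 - 8890)/(-9991 + 1/(2 + 50²)) = -24992/(-9991 + 1/(2 + 2500)) = -24992/(-9991 + 1/2502) = -24992/(-24997481/2502) = -24992*(-2502/24997481) = 62529984/24997481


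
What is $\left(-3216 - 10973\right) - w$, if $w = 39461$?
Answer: $-53650$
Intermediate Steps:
$\left(-3216 - 10973\right) - w = \left(-3216 - 10973\right) - 39461 = -14189 - 39461 = -53650$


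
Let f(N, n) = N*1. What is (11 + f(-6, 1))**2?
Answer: 25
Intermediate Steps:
f(N, n) = N
(11 + f(-6, 1))**2 = (11 - 6)**2 = 5**2 = 25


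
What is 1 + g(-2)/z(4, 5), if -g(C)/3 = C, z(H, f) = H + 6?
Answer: 8/5 ≈ 1.6000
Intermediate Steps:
z(H, f) = 6 + H
g(C) = -3*C
1 + g(-2)/z(4, 5) = 1 + (-3*(-2))/(6 + 4) = 1 + 6/10 = 1 + 6*(1/10) = 1 + 3/5 = 8/5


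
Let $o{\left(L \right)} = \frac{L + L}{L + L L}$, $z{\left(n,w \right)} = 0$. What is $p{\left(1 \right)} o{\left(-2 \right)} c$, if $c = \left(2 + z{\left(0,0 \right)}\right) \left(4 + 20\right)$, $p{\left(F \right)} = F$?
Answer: $-96$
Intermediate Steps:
$c = 48$ ($c = \left(2 + 0\right) \left(4 + 20\right) = 2 \cdot 24 = 48$)
$o{\left(L \right)} = \frac{2 L}{L + L^{2}}$
$p{\left(1 \right)} o{\left(-2 \right)} c = 1 \frac{2}{1 - 2} \cdot 48 = 1 \frac{2}{-1} \cdot 48 = 1 \cdot 2 \left(-1\right) 48 = 1 \left(-2\right) 48 = \left(-2\right) 48 = -96$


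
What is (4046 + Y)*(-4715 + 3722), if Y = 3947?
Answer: -7937049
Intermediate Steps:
(4046 + Y)*(-4715 + 3722) = (4046 + 3947)*(-4715 + 3722) = 7993*(-993) = -7937049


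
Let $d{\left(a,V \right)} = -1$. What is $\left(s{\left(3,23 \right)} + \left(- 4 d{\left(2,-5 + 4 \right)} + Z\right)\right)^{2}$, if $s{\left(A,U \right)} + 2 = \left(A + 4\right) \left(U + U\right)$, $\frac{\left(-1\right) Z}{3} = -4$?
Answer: $112896$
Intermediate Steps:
$Z = 12$ ($Z = \left(-3\right) \left(-4\right) = 12$)
$s{\left(A,U \right)} = -2 + 2 U \left(4 + A\right)$ ($s{\left(A,U \right)} = -2 + \left(A + 4\right) \left(U + U\right) = -2 + \left(4 + A\right) 2 U = -2 + 2 U \left(4 + A\right)$)
$\left(s{\left(3,23 \right)} + \left(- 4 d{\left(2,-5 + 4 \right)} + Z\right)\right)^{2} = \left(\left(-2 + 8 \cdot 23 + 2 \cdot 3 \cdot 23\right) + \left(\left(-4\right) \left(-1\right) + 12\right)\right)^{2} = \left(\left(-2 + 184 + 138\right) + \left(4 + 12\right)\right)^{2} = \left(320 + 16\right)^{2} = 336^{2} = 112896$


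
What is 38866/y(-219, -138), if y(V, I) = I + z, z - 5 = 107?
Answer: -19433/13 ≈ -1494.8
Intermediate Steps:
z = 112 (z = 5 + 107 = 112)
y(V, I) = 112 + I (y(V, I) = I + 112 = 112 + I)
38866/y(-219, -138) = 38866/(112 - 138) = 38866/(-26) = 38866*(-1/26) = -19433/13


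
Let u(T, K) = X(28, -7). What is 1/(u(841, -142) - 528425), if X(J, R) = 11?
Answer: -1/528414 ≈ -1.8925e-6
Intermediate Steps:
u(T, K) = 11
1/(u(841, -142) - 528425) = 1/(11 - 528425) = 1/(-528414) = -1/528414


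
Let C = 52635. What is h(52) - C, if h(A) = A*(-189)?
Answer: -62463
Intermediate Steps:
h(A) = -189*A
h(52) - C = -189*52 - 1*52635 = -9828 - 52635 = -62463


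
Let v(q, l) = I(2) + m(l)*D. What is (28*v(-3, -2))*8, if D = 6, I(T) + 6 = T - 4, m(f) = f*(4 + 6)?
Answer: -28672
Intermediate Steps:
m(f) = 10*f (m(f) = f*10 = 10*f)
I(T) = -10 + T (I(T) = -6 + (T - 4) = -6 + (-4 + T) = -10 + T)
v(q, l) = -8 + 60*l (v(q, l) = (-10 + 2) + (10*l)*6 = -8 + 60*l)
(28*v(-3, -2))*8 = (28*(-8 + 60*(-2)))*8 = (28*(-8 - 120))*8 = (28*(-128))*8 = -3584*8 = -28672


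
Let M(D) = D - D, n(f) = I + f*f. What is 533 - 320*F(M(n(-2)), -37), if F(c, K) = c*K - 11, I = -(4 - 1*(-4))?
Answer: 4053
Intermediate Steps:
I = -8 (I = -(4 + 4) = -1*8 = -8)
n(f) = -8 + f² (n(f) = -8 + f*f = -8 + f²)
M(D) = 0
F(c, K) = -11 + K*c (F(c, K) = K*c - 11 = -11 + K*c)
533 - 320*F(M(n(-2)), -37) = 533 - 320*(-11 - 37*0) = 533 - 320*(-11 + 0) = 533 - 320*(-11) = 533 + 3520 = 4053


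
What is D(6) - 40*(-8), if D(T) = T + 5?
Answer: 331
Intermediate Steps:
D(T) = 5 + T
D(6) - 40*(-8) = (5 + 6) - 40*(-8) = 11 + 320 = 331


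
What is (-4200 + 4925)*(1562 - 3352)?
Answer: -1297750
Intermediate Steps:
(-4200 + 4925)*(1562 - 3352) = 725*(-1790) = -1297750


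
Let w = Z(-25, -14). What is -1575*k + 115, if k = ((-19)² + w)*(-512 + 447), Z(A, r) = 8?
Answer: 37776490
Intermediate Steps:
w = 8
k = -23985 (k = ((-19)² + 8)*(-512 + 447) = (361 + 8)*(-65) = 369*(-65) = -23985)
-1575*k + 115 = -1575*(-23985) + 115 = 37776375 + 115 = 37776490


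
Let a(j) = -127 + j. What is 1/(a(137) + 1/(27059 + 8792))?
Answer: 35851/358511 ≈ 0.10000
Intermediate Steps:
1/(a(137) + 1/(27059 + 8792)) = 1/((-127 + 137) + 1/(27059 + 8792)) = 1/(10 + 1/35851) = 1/(358511/35851) = 35851/358511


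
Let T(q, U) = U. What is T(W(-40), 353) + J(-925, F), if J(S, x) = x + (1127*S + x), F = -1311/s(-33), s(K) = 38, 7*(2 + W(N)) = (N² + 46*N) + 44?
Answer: -1042191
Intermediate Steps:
W(N) = 30/7 + N²/7 + 46*N/7 (W(N) = -2 + ((N² + 46*N) + 44)/7 = -2 + (44 + N² + 46*N)/7 = -2 + (44/7 + N²/7 + 46*N/7) = 30/7 + N²/7 + 46*N/7)
F = -69/2 (F = -1311/38 = -1311*1/38 = -69/2 ≈ -34.500)
J(S, x) = 2*x + 1127*S (J(S, x) = x + (x + 1127*S) = 2*x + 1127*S)
T(W(-40), 353) + J(-925, F) = 353 + (2*(-69/2) + 1127*(-925)) = 353 + (-69 - 1042475) = 353 - 1042544 = -1042191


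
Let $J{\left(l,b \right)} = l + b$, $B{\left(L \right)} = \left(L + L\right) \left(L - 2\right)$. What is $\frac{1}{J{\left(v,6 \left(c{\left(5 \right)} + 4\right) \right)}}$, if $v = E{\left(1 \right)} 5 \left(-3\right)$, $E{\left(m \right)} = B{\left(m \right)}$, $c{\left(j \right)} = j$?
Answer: $\frac{1}{84} \approx 0.011905$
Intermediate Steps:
$B{\left(L \right)} = 2 L \left(-2 + L\right)$
$E{\left(m \right)} = 2 m \left(-2 + m\right)$
$v = 30$ ($v = 2 \cdot 1 \left(-2 + 1\right) 5 \left(-3\right) = 2 \cdot 1 \left(-1\right) 5 \left(-3\right) = \left(-2\right) 5 \left(-3\right) = \left(-10\right) \left(-3\right) = 30$)
$J{\left(l,b \right)} = b + l$
$\frac{1}{J{\left(v,6 \left(c{\left(5 \right)} + 4\right) \right)}} = \frac{1}{6 \left(5 + 4\right) + 30} = \frac{1}{6 \cdot 9 + 30} = \frac{1}{54 + 30} = \frac{1}{84}$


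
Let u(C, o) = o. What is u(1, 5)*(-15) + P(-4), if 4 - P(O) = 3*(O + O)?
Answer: -47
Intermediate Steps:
P(O) = 4 - 6*O (P(O) = 4 - 3*(O + O) = 4 - 3*2*O = 4 - 6*O)
u(1, 5)*(-15) + P(-4) = 5*(-15) + (4 - 6*(-4)) = -75 + (4 + 24) = -75 + 28 = -47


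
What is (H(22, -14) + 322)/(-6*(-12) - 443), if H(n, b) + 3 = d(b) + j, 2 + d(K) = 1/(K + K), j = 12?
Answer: -9211/10388 ≈ -0.88670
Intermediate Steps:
d(K) = -2 + 1/(2*K) (d(K) = -2 + 1/(K + K) = -2 + 1/(2*K))
H(n, b) = 7 + 1/(2*b) (H(n, b) = -3 + ((-2 + 1/(2*b)) + 12) = -3 + (10 + 1/(2*b)) = 7 + 1/(2*b))
(H(22, -14) + 322)/(-6*(-12) - 443) = ((7 + (½)/(-14)) + 322)/(-6*(-12) - 443) = ((7 + (½)*(-1/14)) + 322)/(72 - 443) = ((7 - 1/28) + 322)/(-371) = (195/28 + 322)*(-1/371) = (9211/28)*(-1/371) = -9211/10388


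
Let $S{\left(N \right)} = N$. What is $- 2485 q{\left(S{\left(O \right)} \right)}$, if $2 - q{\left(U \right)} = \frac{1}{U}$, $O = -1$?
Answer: $-7455$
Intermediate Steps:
$q{\left(U \right)} = 2 - \frac{1}{U}$
$- 2485 q{\left(S{\left(O \right)} \right)} = - 2485 \left(2 - \frac{1}{-1}\right) = - 2485 \left(2 - -1\right) = - 2485 \left(2 + 1\right) = \left(-2485\right) 3 = -7455$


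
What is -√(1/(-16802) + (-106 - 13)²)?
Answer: -√3997752299042/16802 ≈ -119.00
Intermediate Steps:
-√(1/(-16802) + (-106 - 13)²) = -√(-1/16802 + (-119)²) = -√(-1/16802 + 14161) = -√(237933121/16802) = -√3997752299042/16802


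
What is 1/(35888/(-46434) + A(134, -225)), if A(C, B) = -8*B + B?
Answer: 23217/36548831 ≈ 0.00063523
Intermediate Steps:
A(C, B) = -7*B
1/(35888/(-46434) + A(134, -225)) = 1/(35888/(-46434) - 7*(-225)) = 1/(35888*(-1/46434) + 1575) = 1/(-17944/23217 + 1575) = 1/(36548831/23217) = 23217/36548831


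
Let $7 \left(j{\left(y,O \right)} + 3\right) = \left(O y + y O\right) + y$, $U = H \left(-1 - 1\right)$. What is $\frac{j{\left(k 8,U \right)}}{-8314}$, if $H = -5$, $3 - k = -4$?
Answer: $- \frac{165}{8314} \approx -0.019846$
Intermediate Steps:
$k = 7$ ($k = 3 - -4 = 3 + 4 = 7$)
$U = 10$ ($U = - 5 \left(-1 - 1\right) = \left(-5\right) \left(-2\right) = 10$)
$j{\left(y,O \right)} = -3 + \frac{y}{7} + \frac{2 O y}{7}$ ($j{\left(y,O \right)} = -3 + \frac{\left(O y + y O\right) + y}{7} = -3 + \frac{\left(O y + O y\right) + y}{7} = -3 + \frac{2 O y + y}{7} = -3 + \frac{y + 2 O y}{7} = -3 + \left(\frac{y}{7} + \frac{2 O y}{7}\right) = -3 + \frac{y}{7} + \frac{2 O y}{7}$)
$\frac{j{\left(k 8,U \right)}}{-8314} = \frac{-3 + \frac{7 \cdot 8}{7} + \frac{2}{7} \cdot 10 \cdot 7 \cdot 8}{-8314} = \left(-3 + \frac{1}{7} \cdot 56 + \frac{2}{7} \cdot 10 \cdot 56\right) \left(- \frac{1}{8314}\right) = \left(-3 + 8 + 160\right) \left(- \frac{1}{8314}\right) = 165 \left(- \frac{1}{8314}\right) = - \frac{165}{8314}$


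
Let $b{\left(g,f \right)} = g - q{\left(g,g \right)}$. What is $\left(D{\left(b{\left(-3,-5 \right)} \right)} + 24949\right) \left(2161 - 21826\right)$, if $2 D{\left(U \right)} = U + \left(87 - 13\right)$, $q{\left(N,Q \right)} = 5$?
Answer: $-491271030$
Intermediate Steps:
$b{\left(g,f \right)} = -5 + g$ ($b{\left(g,f \right)} = g - 5 = -5 + g$)
$D{\left(U \right)} = 37 + \frac{U}{2}$ ($D{\left(U \right)} = \frac{U + \left(87 - 13\right)}{2} = \frac{U + 74}{2} = \frac{74 + U}{2} = 37 + \frac{U}{2}$)
$\left(D{\left(b{\left(-3,-5 \right)} \right)} + 24949\right) \left(2161 - 21826\right) = \left(\left(37 + \frac{-5 - 3}{2}\right) + 24949\right) \left(2161 - 21826\right) = \left(\left(37 + \frac{1}{2} \left(-8\right)\right) + 24949\right) \left(-19665\right) = \left(\left(37 - 4\right) + 24949\right) \left(-19665\right) = \left(33 + 24949\right) \left(-19665\right) = 24982 \left(-19665\right) = -491271030$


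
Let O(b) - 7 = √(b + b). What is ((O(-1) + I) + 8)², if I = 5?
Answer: (20 + I*√2)² ≈ 398.0 + 56.569*I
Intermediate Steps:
O(b) = 7 + √2*√b (O(b) = 7 + √(b + b) = 7 + √(2*b) = 7 + √2*√b)
((O(-1) + I) + 8)² = (((7 + √2*√(-1)) + 5) + 8)² = (((7 + √2*I) + 5) + 8)² = (((7 + I*√2) + 5) + 8)² = ((12 + I*√2) + 8)² = (20 + I*√2)²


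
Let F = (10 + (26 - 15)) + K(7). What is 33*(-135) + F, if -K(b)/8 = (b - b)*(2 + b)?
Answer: -4434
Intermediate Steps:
K(b) = 0 (K(b) = -8*(b - b)*(2 + b) = -0*(2 + b) = -8*0 = 0)
F = 21 (F = (10 + (26 - 15)) + 0 = (10 + 11) + 0 = 21 + 0 = 21)
33*(-135) + F = 33*(-135) + 21 = -4455 + 21 = -4434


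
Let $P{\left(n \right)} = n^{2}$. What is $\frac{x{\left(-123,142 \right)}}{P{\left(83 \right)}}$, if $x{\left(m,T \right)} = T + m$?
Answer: $\frac{19}{6889} \approx 0.002758$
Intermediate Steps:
$\frac{x{\left(-123,142 \right)}}{P{\left(83 \right)}} = \frac{142 - 123}{83^{2}} = \frac{19}{6889}$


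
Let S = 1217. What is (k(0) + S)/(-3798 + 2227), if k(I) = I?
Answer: -1217/1571 ≈ -0.77467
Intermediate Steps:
(k(0) + S)/(-3798 + 2227) = (0 + 1217)/(-3798 + 2227) = 1217/(-1571) = 1217*(-1/1571) = -1217/1571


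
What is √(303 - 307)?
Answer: 2*I ≈ 2.0*I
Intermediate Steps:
√(303 - 307) = √(-4) = 2*I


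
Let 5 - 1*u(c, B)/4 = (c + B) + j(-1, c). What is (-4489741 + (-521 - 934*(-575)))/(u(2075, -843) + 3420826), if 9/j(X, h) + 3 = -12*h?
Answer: -5469268802/4725922555 ≈ -1.1573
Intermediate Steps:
j(X, h) = 9/(-3 - 12*h)
u(c, B) = 20 - 4*B - 4*c + 12/(1 + 4*c) (u(c, B) = 20 - 4*((c + B) - 3/(1 + 4*c)) = 20 - 4*((B + c) - 3/(1 + 4*c)) = 20 - 4*(B + c - 3/(1 + 4*c)) = 20 + (-4*B - 4*c + 12/(1 + 4*c)) = 20 - 4*B - 4*c + 12/(1 + 4*c))
(-4489741 + (-521 - 934*(-575)))/(u(2075, -843) + 3420826) = (-4489741 + (-521 - 934*(-575)))/(4*(3 + (1 + 4*2075)*(5 - 1*(-843) - 1*2075))/(1 + 4*2075) + 3420826) = (-4489741 + (-521 + 537050))/(4*(3 + (1 + 8300)*(5 + 843 - 2075))/(1 + 8300) + 3420826) = (-4489741 + 536529)/(4*(3 + 8301*(-1227))/8301 + 3420826) = -3953212/(4*(1/8301)*(3 - 10185327) + 3420826) = -3953212/(4*(1/8301)*(-10185324) + 3420826) = -3953212/(-13580432/2767 + 3420826) = -3953212/9451845110/2767 = -3953212*2767/9451845110 = -5469268802/4725922555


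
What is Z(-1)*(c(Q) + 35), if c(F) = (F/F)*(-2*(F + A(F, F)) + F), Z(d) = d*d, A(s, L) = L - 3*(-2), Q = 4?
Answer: 11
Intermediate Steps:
A(s, L) = 6 + L (A(s, L) = L + 6 = 6 + L)
Z(d) = d**2
c(F) = -12 - 3*F (c(F) = (F/F)*(-2*(F + (6 + F)) + F) = 1*(-2*(6 + 2*F) + F) = 1*((-12 - 4*F) + F) = 1*(-12 - 3*F) = -12 - 3*F)
Z(-1)*(c(Q) + 35) = (-1)**2*((-12 - 3*4) + 35) = 1*((-12 - 12) + 35) = 1*(-24 + 35) = 1*11 = 11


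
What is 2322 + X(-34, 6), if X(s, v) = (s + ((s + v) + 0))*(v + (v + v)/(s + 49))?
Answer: 9502/5 ≈ 1900.4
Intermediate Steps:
X(s, v) = (v + 2*s)*(v + 2*v/(49 + s)) (X(s, v) = (s + (s + v))*(v + (2*v)/(49 + s)) = (v + 2*s)*(v + 2*v/(49 + s)))
2322 + X(-34, 6) = 2322 + 6*(2*(-34)**2 + 51*6 + 102*(-34) - 34*6)/(49 - 34) = 2322 + 6*(2*1156 + 306 - 3468 - 204)/15 = 2322 + 6*(1/15)*(2312 + 306 - 3468 - 204) = 2322 + 6*(1/15)*(-1054) = 2322 - 2108/5 = 9502/5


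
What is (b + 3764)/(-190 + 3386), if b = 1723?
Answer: 5487/3196 ≈ 1.7168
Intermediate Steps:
(b + 3764)/(-190 + 3386) = (1723 + 3764)/(-190 + 3386) = 5487/3196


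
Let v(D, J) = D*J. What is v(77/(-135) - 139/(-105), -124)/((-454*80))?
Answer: 2759/1072575 ≈ 0.0025723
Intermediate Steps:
v(77/(-135) - 139/(-105), -124)/((-454*80)) = ((77/(-135) - 139/(-105))*(-124))/((-454*80)) = ((77*(-1/135) - 139*(-1/105))*(-124))/(-36320) = ((-77/135 + 139/105)*(-124))*(-1/36320) = ((712/945)*(-124))*(-1/36320) = -88288/945*(-1/36320) = 2759/1072575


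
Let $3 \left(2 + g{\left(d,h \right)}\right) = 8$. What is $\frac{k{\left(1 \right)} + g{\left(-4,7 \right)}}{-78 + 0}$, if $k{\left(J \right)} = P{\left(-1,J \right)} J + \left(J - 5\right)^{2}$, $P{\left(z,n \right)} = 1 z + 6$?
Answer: $- \frac{5}{18} \approx -0.27778$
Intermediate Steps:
$g{\left(d,h \right)} = \frac{2}{3}$ ($g{\left(d,h \right)} = -2 + \frac{1}{3} \cdot 8 = -2 + \frac{8}{3} = \frac{2}{3}$)
$P{\left(z,n \right)} = 6 + z$ ($P{\left(z,n \right)} = z + 6 = 6 + z$)
$k{\left(J \right)} = \left(-5 + J\right)^{2} + 5 J$ ($k{\left(J \right)} = \left(6 - 1\right) J + \left(J - 5\right)^{2} = 5 J + \left(-5 + J\right)^{2} = \left(-5 + J\right)^{2} + 5 J$)
$\frac{k{\left(1 \right)} + g{\left(-4,7 \right)}}{-78 + 0} = \frac{\left(\left(-5 + 1\right)^{2} + 5 \cdot 1\right) + \frac{2}{3}}{-78 + 0} = \frac{\left(\left(-4\right)^{2} + 5\right) + \frac{2}{3}}{-78} = \left(\left(16 + 5\right) + \frac{2}{3}\right) \left(- \frac{1}{78}\right) = \left(21 + \frac{2}{3}\right) \left(- \frac{1}{78}\right) = \frac{65}{3} \left(- \frac{1}{78}\right) = - \frac{5}{18}$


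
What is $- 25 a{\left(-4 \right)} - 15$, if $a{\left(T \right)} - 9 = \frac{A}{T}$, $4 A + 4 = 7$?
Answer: $- \frac{3765}{16} \approx -235.31$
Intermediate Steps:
$A = \frac{3}{4}$ ($A = -1 + \frac{1}{4} \cdot 7 = -1 + \frac{7}{4} = \frac{3}{4} \approx 0.75$)
$a{\left(T \right)} = 9 + \frac{3}{4 T}$
$- 25 a{\left(-4 \right)} - 15 = - 25 \left(9 + \frac{3}{4 \left(-4\right)}\right) - 15 = - 25 \left(9 + \frac{3}{4} \left(- \frac{1}{4}\right)\right) - 15 = - 25 \left(9 - \frac{3}{16}\right) - 15 = \left(-25\right) \frac{141}{16} - 15 = - \frac{3525}{16} - 15 = - \frac{3765}{16}$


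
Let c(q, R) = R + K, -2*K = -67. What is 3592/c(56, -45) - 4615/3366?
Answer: -24287489/77418 ≈ -313.72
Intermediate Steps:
K = 67/2 (K = -½*(-67) = 67/2 ≈ 33.500)
c(q, R) = 67/2 + R (c(q, R) = R + 67/2 = 67/2 + R)
3592/c(56, -45) - 4615/3366 = 3592/(67/2 - 45) - 4615/3366 = 3592/(-23/2) - 4615*1/3366 = 3592*(-2/23) - 4615/3366 = -7184/23 - 4615/3366 = -24287489/77418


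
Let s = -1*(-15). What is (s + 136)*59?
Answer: 8909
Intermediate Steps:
s = 15
(s + 136)*59 = (15 + 136)*59 = 151*59 = 8909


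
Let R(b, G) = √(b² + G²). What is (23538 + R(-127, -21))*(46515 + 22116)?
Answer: 1615436478 + 68631*√16570 ≈ 1.6243e+9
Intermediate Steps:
R(b, G) = √(G² + b²)
(23538 + R(-127, -21))*(46515 + 22116) = (23538 + √((-21)² + (-127)²))*(46515 + 22116) = (23538 + √(441 + 16129))*68631 = (23538 + √16570)*68631 = 1615436478 + 68631*√16570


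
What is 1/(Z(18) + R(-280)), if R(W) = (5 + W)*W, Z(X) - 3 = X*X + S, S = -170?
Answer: 1/77157 ≈ 1.2961e-5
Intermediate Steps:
Z(X) = -167 + X² (Z(X) = 3 + (X*X - 170) = 3 + (X² - 170) = 3 + (-170 + X²) = -167 + X²)
R(W) = W*(5 + W)
1/(Z(18) + R(-280)) = 1/((-167 + 18²) - 280*(5 - 280)) = 1/((-167 + 324) - 280*(-275)) = 1/(157 + 77000) = 1/77157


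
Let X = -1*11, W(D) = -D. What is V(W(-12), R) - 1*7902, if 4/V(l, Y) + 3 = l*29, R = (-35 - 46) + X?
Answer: -2726186/345 ≈ -7902.0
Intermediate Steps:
X = -11
R = -92 (R = (-35 - 46) - 11 = -81 - 11 = -92)
V(l, Y) = 4/(-3 + 29*l) (V(l, Y) = 4/(-3 + l*29) = 4/(-3 + 29*l))
V(W(-12), R) - 1*7902 = 4/(-3 + 29*(-1*(-12))) - 1*7902 = 4/(-3 + 29*12) - 7902 = 4/(-3 + 348) - 7902 = 4/345 - 7902 = -2726186/345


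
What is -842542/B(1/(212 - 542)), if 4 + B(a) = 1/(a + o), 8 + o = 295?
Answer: 39898155139/189253 ≈ 2.1082e+5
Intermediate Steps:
o = 287 (o = -8 + 295 = 287)
B(a) = -4 + 1/(287 + a) (B(a) = -4 + 1/(a + 287) = -4 + 1/(287 + a))
-842542/B(1/(212 - 542)) = -842542*(287 + 1/(212 - 542))/(-1147 - 4/(212 - 542)) = -842542*(287 + 1/(-330))/(-1147 - 4/(-330)) = -842542*(287 - 1/330)/(-1147 - 4*(-1/330)) = -842542*94709/(330*(-1147 + 2/165)) = -842542/((330/94709)*(-189253/165)) = -842542/(-378506/94709) = -842542*(-94709/378506) = 39898155139/189253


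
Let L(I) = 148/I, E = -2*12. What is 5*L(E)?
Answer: -185/6 ≈ -30.833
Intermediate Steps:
E = -24
5*L(E) = 5*(148/(-24)) = 5*(148*(-1/24)) = 5*(-37/6) = -185/6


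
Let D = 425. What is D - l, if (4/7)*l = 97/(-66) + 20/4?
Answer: 110569/264 ≈ 418.82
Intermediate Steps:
l = 1631/264 (l = 7*(97/(-66) + 20/4)/4 = 7*(97*(-1/66) + 20*(¼))/4 = 7*(-97/66 + 5)/4 = (7/4)*(233/66) = 1631/264 ≈ 6.1780)
D - l = 425 - 1*1631/264 = 425 - 1631/264 = 110569/264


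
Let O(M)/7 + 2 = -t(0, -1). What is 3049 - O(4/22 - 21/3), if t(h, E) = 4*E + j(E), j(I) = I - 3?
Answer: 3007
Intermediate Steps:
j(I) = -3 + I
t(h, E) = -3 + 5*E (t(h, E) = 4*E + (-3 + E) = -3 + 5*E)
O(M) = 42 (O(M) = -14 + 7*(-(-3 + 5*(-1))) = -14 + 7*(-(-3 - 5)) = -14 + 7*(-1*(-8)) = -14 + 7*8 = -14 + 56 = 42)
3049 - O(4/22 - 21/3) = 3049 - 1*42 = 3049 - 42 = 3007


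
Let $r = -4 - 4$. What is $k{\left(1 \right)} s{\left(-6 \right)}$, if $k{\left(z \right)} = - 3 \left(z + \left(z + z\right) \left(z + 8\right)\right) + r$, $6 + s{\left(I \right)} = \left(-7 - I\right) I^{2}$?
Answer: $2730$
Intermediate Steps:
$s{\left(I \right)} = -6 + I^{2} \left(-7 - I\right)$ ($s{\left(I \right)} = -6 + \left(-7 - I\right) I^{2} = -6 + I^{2} \left(-7 - I\right)$)
$r = -8$
$k{\left(z \right)} = -8 - 3 z - 6 z \left(8 + z\right)$ ($k{\left(z \right)} = - 3 \left(z + \left(z + z\right) \left(z + 8\right)\right) - 8 = - 3 \left(z + 2 z \left(8 + z\right)\right) - 8 = \left(- 3 z - 6 z \left(8 + z\right)\right) - 8 = -8 - 3 z - 6 z \left(8 + z\right)$)
$k{\left(1 \right)} s{\left(-6 \right)} = \left(-8 - 51 - 6 \cdot 1^{2}\right) \left(-6 - \left(-6\right)^{3} - 7 \left(-6\right)^{2}\right) = \left(-8 - 51 - 6\right) \left(-6 - -216 - 252\right) = \left(-8 - 51 - 6\right) \left(-6 + 216 - 252\right) = \left(-65\right) \left(-42\right) = 2730$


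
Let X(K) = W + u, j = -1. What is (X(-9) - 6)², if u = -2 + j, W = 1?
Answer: 64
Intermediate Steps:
u = -3 (u = -2 - 1 = -3)
X(K) = -2 (X(K) = 1 - 3 = -2)
(X(-9) - 6)² = (-2 - 6)² = (-8)² = 64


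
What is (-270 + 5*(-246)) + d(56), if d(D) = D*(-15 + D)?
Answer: 796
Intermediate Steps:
(-270 + 5*(-246)) + d(56) = (-270 + 5*(-246)) + 56*(-15 + 56) = (-270 - 1230) + 56*41 = -1500 + 2296 = 796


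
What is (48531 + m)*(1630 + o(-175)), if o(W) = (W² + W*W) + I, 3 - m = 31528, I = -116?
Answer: 1067364584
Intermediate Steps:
m = -31525 (m = 3 - 1*31528 = 3 - 31528 = -31525)
o(W) = -116 + 2*W² (o(W) = (W² + W*W) - 116 = (W² + W²) - 116 = 2*W² - 116 = -116 + 2*W²)
(48531 + m)*(1630 + o(-175)) = (48531 - 31525)*(1630 + (-116 + 2*(-175)²)) = 17006*(1630 + (-116 + 2*30625)) = 17006*(1630 + (-116 + 61250)) = 17006*(1630 + 61134) = 17006*62764 = 1067364584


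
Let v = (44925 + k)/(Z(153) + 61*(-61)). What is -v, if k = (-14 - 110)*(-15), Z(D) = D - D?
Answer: 46785/3721 ≈ 12.573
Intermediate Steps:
Z(D) = 0
k = 1860 (k = -124*(-15) = 1860)
v = -46785/3721 (v = (44925 + 1860)/(0 + 61*(-61)) = 46785/(0 - 3721) = 46785/(-3721) = 46785*(-1/3721) = -46785/3721 ≈ -12.573)
-v = -1*(-46785/3721) = 46785/3721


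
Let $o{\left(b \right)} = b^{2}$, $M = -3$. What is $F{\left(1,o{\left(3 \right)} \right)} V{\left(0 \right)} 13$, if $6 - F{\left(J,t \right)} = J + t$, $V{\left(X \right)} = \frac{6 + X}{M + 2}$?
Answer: $312$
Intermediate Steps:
$V{\left(X \right)} = -6 - X$ ($V{\left(X \right)} = \frac{6 + X}{-3 + 2} = \frac{6 + X}{-1} = \left(6 + X\right) \left(-1\right) = -6 - X$)
$F{\left(J,t \right)} = 6 - J - t$ ($F{\left(J,t \right)} = 6 - \left(J + t\right) = 6 - J - t$)
$F{\left(1,o{\left(3 \right)} \right)} V{\left(0 \right)} 13 = \left(6 - 1 - 3^{2}\right) \left(-6 - 0\right) 13 = \left(6 - 1 - 9\right) \left(-6 + 0\right) 13 = \left(6 - 1 - 9\right) \left(-6\right) 13 = \left(-4\right) \left(-6\right) 13 = 24 \cdot 13 = 312$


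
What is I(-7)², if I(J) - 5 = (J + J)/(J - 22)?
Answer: 25281/841 ≈ 30.061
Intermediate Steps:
I(J) = 5 + 2*J/(-22 + J) (I(J) = 5 + (J + J)/(J - 22) = 5 + (2*J)/(-22 + J) = 5 + 2*J/(-22 + J))
I(-7)² = ((-110 + 7*(-7))/(-22 - 7))² = ((-110 - 49)/(-29))² = (-1/29*(-159))² = (159/29)² = 25281/841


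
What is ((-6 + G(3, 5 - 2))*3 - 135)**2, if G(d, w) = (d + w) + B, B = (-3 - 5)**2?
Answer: 3249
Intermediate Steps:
B = 64 (B = (-8)**2 = 64)
G(d, w) = 64 + d + w (G(d, w) = (d + w) + 64 = 64 + d + w)
((-6 + G(3, 5 - 2))*3 - 135)**2 = ((-6 + (64 + 3 + (5 - 2)))*3 - 135)**2 = ((-6 + (64 + 3 + 3))*3 - 135)**2 = ((-6 + 70)*3 - 135)**2 = (64*3 - 135)**2 = (192 - 135)**2 = 57**2 = 3249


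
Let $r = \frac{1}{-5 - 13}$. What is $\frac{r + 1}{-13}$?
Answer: $- \frac{17}{234} \approx -0.07265$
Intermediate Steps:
$r = - \frac{1}{18}$ ($r = \frac{1}{-18} = - \frac{1}{18} \approx -0.055556$)
$\frac{r + 1}{-13} = \frac{- \frac{1}{18} + 1}{-13} = \frac{17}{18} \left(- \frac{1}{13}\right) = - \frac{17}{234}$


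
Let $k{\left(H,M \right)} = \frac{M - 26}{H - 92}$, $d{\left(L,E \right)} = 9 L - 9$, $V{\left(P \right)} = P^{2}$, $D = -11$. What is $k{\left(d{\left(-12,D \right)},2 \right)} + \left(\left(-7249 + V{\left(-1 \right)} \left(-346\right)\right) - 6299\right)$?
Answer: $- \frac{2903822}{209} \approx -13894.0$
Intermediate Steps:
$d{\left(L,E \right)} = -9 + 9 L$
$k{\left(H,M \right)} = \frac{-26 + M}{-92 + H}$
$k{\left(d{\left(-12,D \right)},2 \right)} + \left(\left(-7249 + V{\left(-1 \right)} \left(-346\right)\right) - 6299\right) = \frac{-26 + 2}{-92 + \left(-9 + 9 \left(-12\right)\right)} - \left(13548 - \left(-1\right)^{2} \left(-346\right)\right) = \frac{1}{-92 - 117} \left(-24\right) + \left(\left(-7249 + 1 \left(-346\right)\right) - 6299\right) = \frac{1}{-92 - 117} \left(-24\right) - 13894 = \frac{1}{-209} \left(-24\right) - 13894 = \left(- \frac{1}{209}\right) \left(-24\right) - 13894 = \frac{24}{209} - 13894 = - \frac{2903822}{209}$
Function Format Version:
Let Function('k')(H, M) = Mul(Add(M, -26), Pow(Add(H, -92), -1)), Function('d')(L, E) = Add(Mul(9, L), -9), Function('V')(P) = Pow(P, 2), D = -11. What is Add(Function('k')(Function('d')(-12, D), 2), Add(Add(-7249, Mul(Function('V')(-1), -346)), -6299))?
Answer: Rational(-2903822, 209) ≈ -13894.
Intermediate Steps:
Function('d')(L, E) = Add(-9, Mul(9, L))
Function('k')(H, M) = Mul(Pow(Add(-92, H), -1), Add(-26, M)) (Function('k')(H, M) = Mul(Add(-26, M), Pow(Add(-92, H), -1)) = Mul(Pow(Add(-92, H), -1), Add(-26, M)))
Add(Function('k')(Function('d')(-12, D), 2), Add(Add(-7249, Mul(Function('V')(-1), -346)), -6299)) = Add(Mul(Pow(Add(-92, Add(-9, Mul(9, -12))), -1), Add(-26, 2)), Add(Add(-7249, Mul(Pow(-1, 2), -346)), -6299)) = Add(Mul(Pow(Add(-92, Add(-9, -108)), -1), -24), Add(Add(-7249, Mul(1, -346)), -6299)) = Add(Mul(Pow(Add(-92, -117), -1), -24), Add(Add(-7249, -346), -6299)) = Add(Mul(Pow(-209, -1), -24), Add(-7595, -6299)) = Add(Mul(Rational(-1, 209), -24), -13894) = Add(Rational(24, 209), -13894) = Rational(-2903822, 209)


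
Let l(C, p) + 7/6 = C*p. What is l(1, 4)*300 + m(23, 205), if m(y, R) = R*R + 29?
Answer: 42904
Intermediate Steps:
l(C, p) = -7/6 + C*p
m(y, R) = 29 + R² (m(y, R) = R² + 29 = 29 + R²)
l(1, 4)*300 + m(23, 205) = (-7/6 + 1*4)*300 + (29 + 205²) = (-7/6 + 4)*300 + (29 + 42025) = (17/6)*300 + 42054 = 850 + 42054 = 42904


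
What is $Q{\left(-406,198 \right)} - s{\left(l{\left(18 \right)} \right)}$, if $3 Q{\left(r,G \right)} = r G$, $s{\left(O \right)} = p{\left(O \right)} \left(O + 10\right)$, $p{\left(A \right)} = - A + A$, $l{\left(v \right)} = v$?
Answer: $-26796$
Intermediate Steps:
$p{\left(A \right)} = 0$
$s{\left(O \right)} = 0$ ($s{\left(O \right)} = 0 \left(O + 10\right) = 0 \left(10 + O\right) = 0$)
$Q{\left(r,G \right)} = \frac{G r}{3}$ ($Q{\left(r,G \right)} = \frac{r G}{3} = \frac{G r}{3}$)
$Q{\left(-406,198 \right)} - s{\left(l{\left(18 \right)} \right)} = \frac{1}{3} \cdot 198 \left(-406\right) - 0 = -26796 + 0 = -26796$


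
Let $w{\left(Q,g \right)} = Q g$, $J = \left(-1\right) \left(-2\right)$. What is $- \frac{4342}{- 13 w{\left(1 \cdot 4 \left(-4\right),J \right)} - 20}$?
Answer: $- \frac{2171}{198} \approx -10.965$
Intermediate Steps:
$J = 2$
$- \frac{4342}{- 13 w{\left(1 \cdot 4 \left(-4\right),J \right)} - 20} = - \frac{4342}{- 13 \cdot 1 \cdot 4 \left(-4\right) 2 - 20} = - \frac{4342}{- 13 \cdot 4 \left(-4\right) 2 - 20} = - \frac{4342}{- 13 \left(\left(-16\right) 2\right) - 20} = - \frac{4342}{\left(-13\right) \left(-32\right) - 20} = - \frac{4342}{416 - 20} = - \frac{4342}{396} = \left(-4342\right) \frac{1}{396} = - \frac{2171}{198}$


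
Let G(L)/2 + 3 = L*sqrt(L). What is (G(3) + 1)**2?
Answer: 133 - 60*sqrt(3) ≈ 29.077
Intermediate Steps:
G(L) = -6 + 2*L**(3/2) (G(L) = -6 + 2*(L*sqrt(L)) = -6 + 2*L**(3/2))
(G(3) + 1)**2 = ((-6 + 2*3**(3/2)) + 1)**2 = ((-6 + 2*(3*sqrt(3))) + 1)**2 = ((-6 + 6*sqrt(3)) + 1)**2 = (-5 + 6*sqrt(3))**2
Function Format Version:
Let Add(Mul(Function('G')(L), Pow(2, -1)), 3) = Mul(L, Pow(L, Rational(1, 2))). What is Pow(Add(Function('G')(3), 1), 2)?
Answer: Add(133, Mul(-60, Pow(3, Rational(1, 2)))) ≈ 29.077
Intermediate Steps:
Function('G')(L) = Add(-6, Mul(2, Pow(L, Rational(3, 2)))) (Function('G')(L) = Add(-6, Mul(2, Mul(L, Pow(L, Rational(1, 2))))) = Add(-6, Mul(2, Pow(L, Rational(3, 2)))))
Pow(Add(Function('G')(3), 1), 2) = Pow(Add(Add(-6, Mul(2, Pow(3, Rational(3, 2)))), 1), 2) = Pow(Add(Add(-6, Mul(2, Mul(3, Pow(3, Rational(1, 2))))), 1), 2) = Pow(Add(Add(-6, Mul(6, Pow(3, Rational(1, 2)))), 1), 2) = Pow(Add(-5, Mul(6, Pow(3, Rational(1, 2)))), 2)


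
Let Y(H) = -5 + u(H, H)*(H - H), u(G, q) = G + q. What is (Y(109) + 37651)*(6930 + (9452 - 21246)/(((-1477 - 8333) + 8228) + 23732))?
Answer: 2889099090038/11075 ≈ 2.6087e+8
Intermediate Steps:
Y(H) = -5 (Y(H) = -5 + (H + H)*(H - H) = -5 + (2*H)*0 = -5 + 0 = -5)
(Y(109) + 37651)*(6930 + (9452 - 21246)/(((-1477 - 8333) + 8228) + 23732)) = (-5 + 37651)*(6930 + (9452 - 21246)/(((-1477 - 8333) + 8228) + 23732)) = 37646*(6930 - 11794/((-9810 + 8228) + 23732)) = 37646*(6930 - 11794/(-1582 + 23732)) = 37646*(6930 - 11794/22150) = 37646*(6930 - 11794*1/22150) = 37646*(6930 - 5897/11075) = 37646*(76743853/11075) = 2889099090038/11075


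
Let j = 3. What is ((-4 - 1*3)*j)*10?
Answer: -210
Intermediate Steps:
((-4 - 1*3)*j)*10 = ((-4 - 1*3)*3)*10 = ((-4 - 3)*3)*10 = -7*3*10 = -21*10 = -210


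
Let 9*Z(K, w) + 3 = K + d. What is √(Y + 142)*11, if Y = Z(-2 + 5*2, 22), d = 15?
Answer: 11*√1298/3 ≈ 132.10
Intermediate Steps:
Z(K, w) = 4/3 + K/9 (Z(K, w) = -⅓ + (K + 15)/9 = -⅓ + (15 + K)/9 = -⅓ + (5/3 + K/9) = 4/3 + K/9)
Y = 20/9 (Y = 4/3 + (-2 + 5*2)/9 = 4/3 + (-2 + 10)/9 = 4/3 + (⅑)*8 = 4/3 + 8/9 = 20/9 ≈ 2.2222)
√(Y + 142)*11 = √(20/9 + 142)*11 = √(1298/9)*11 = (√1298/3)*11 = 11*√1298/3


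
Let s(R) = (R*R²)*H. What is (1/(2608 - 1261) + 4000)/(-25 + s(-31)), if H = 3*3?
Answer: -5388001/361189968 ≈ -0.014917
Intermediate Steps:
H = 9
s(R) = 9*R³ (s(R) = (R*R²)*9 = R³*9 = 9*R³)
(1/(2608 - 1261) + 4000)/(-25 + s(-31)) = (1/(2608 - 1261) + 4000)/(-25 + 9*(-31)³) = (1/1347 + 4000)/(-25 + 9*(-29791)) = (1/1347 + 4000)/(-25 - 268119) = (5388001/1347)/(-268144) = (5388001/1347)*(-1/268144) = -5388001/361189968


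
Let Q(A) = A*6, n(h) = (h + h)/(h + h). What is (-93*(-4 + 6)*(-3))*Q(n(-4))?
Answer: 3348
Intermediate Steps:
n(h) = 1 (n(h) = (2*h)/((2*h)) = (2*h)*(1/(2*h)) = 1)
Q(A) = 6*A
(-93*(-4 + 6)*(-3))*Q(n(-4)) = (-93*(-4 + 6)*(-3))*(6*1) = -186*(-3)*6 = -93*(-6)*6 = 558*6 = 3348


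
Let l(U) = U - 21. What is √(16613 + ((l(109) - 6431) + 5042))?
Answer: 4*√957 ≈ 123.74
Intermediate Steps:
l(U) = -21 + U
√(16613 + ((l(109) - 6431) + 5042)) = √(16613 + (((-21 + 109) - 6431) + 5042)) = √(16613 + ((88 - 6431) + 5042)) = √(16613 + (-6343 + 5042)) = √(16613 - 1301) = √15312 = 4*√957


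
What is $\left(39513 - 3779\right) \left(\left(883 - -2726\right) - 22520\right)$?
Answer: $-675765674$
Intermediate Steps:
$\left(39513 - 3779\right) \left(\left(883 - -2726\right) - 22520\right) = 35734 \left(\left(883 + 2726\right) - 22520\right) = 35734 \left(3609 - 22520\right) = 35734 \left(-18911\right) = -675765674$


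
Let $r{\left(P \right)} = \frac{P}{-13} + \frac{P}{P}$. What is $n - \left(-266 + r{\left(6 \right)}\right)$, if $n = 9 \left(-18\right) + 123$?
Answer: $\frac{2944}{13} \approx 226.46$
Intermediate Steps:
$n = -39$ ($n = -162 + 123 = -39$)
$r{\left(P \right)} = 1 - \frac{P}{13}$ ($r{\left(P \right)} = P \left(- \frac{1}{13}\right) + 1 = - \frac{P}{13} + 1 = 1 - \frac{P}{13}$)
$n - \left(-266 + r{\left(6 \right)}\right) = -39 - \left(-265 - \frac{6}{13}\right) = -39 + \left(\left(-561 + 827\right) - \left(1 - \frac{6}{13}\right)\right) = -39 + \left(266 - \frac{7}{13}\right) = -39 + \frac{3451}{13} = \frac{2944}{13}$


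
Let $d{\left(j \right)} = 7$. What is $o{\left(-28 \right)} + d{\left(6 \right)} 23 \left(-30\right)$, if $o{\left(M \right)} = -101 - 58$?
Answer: $-4989$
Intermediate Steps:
$o{\left(M \right)} = -159$ ($o{\left(M \right)} = -101 - 58 = -159$)
$o{\left(-28 \right)} + d{\left(6 \right)} 23 \left(-30\right) = -159 + 7 \cdot 23 \left(-30\right) = -159 + 161 \left(-30\right) = -159 - 4830 = -4989$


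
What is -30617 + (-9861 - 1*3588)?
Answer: -44066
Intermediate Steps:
-30617 + (-9861 - 1*3588) = -30617 + (-9861 - 3588) = -30617 - 13449 = -44066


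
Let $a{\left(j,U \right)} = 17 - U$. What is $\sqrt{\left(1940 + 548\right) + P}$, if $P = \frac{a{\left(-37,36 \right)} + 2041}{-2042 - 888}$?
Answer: $\frac{\sqrt{5338326685}}{1465} \approx 49.873$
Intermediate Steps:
$P = - \frac{1011}{1465}$ ($P = \frac{\left(17 - 36\right) + 2041}{-2042 - 888} = \frac{\left(17 - 36\right) + 2041}{-2930} = \left(-19 + 2041\right) \left(- \frac{1}{2930}\right) = 2022 \left(- \frac{1}{2930}\right) = - \frac{1011}{1465} \approx -0.6901$)
$\sqrt{\left(1940 + 548\right) + P} = \sqrt{\left(1940 + 548\right) - \frac{1011}{1465}} = \sqrt{2488 - \frac{1011}{1465}} = \sqrt{\frac{3643909}{1465}} = \frac{\sqrt{5338326685}}{1465}$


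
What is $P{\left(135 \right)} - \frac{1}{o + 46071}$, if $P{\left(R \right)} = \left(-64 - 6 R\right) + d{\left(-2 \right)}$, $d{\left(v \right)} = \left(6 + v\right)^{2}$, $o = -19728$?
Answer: $- \frac{22602295}{26343} \approx -858.0$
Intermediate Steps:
$P{\left(R \right)} = -48 - 6 R$ ($P{\left(R \right)} = \left(-64 - 6 R\right) + \left(6 - 2\right)^{2} = \left(-64 - 6 R\right) + 4^{2} = \left(-64 - 6 R\right) + 16 = -48 - 6 R$)
$P{\left(135 \right)} - \frac{1}{o + 46071} = \left(-48 - 810\right) - \frac{1}{-19728 + 46071} = \left(-48 - 810\right) - \frac{1}{26343} = -858 - \frac{1}{26343} = - \frac{22602295}{26343}$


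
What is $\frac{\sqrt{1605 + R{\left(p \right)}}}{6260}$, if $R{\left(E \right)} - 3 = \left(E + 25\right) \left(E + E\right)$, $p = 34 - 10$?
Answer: $\frac{3 \sqrt{110}}{3130} \approx 0.010052$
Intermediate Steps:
$p = 24$
$R{\left(E \right)} = 3 + 2 E \left(25 + E\right)$ ($R{\left(E \right)} = 3 + \left(E + 25\right) \left(E + E\right) = 3 + \left(25 + E\right) 2 E = 3 + 2 E \left(25 + E\right)$)
$\frac{\sqrt{1605 + R{\left(p \right)}}}{6260} = \frac{\sqrt{1605 + \left(3 + 2 \cdot 24^{2} + 50 \cdot 24\right)}}{6260} = \sqrt{1605 + \left(3 + 2 \cdot 576 + 1200\right)} \frac{1}{6260} = \sqrt{1605 + \left(3 + 1152 + 1200\right)} \frac{1}{6260} = \sqrt{1605 + 2355} \cdot \frac{1}{6260} = \sqrt{3960} \cdot \frac{1}{6260} = 6 \sqrt{110} \cdot \frac{1}{6260} = \frac{3 \sqrt{110}}{3130}$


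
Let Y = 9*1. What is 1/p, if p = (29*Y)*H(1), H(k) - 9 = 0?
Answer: 1/2349 ≈ 0.00042571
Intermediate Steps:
H(k) = 9 (H(k) = 9 + 0 = 9)
Y = 9
p = 2349 (p = (29*9)*9 = 261*9 = 2349)
1/p = 1/2349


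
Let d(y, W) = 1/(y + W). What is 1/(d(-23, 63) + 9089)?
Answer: 40/363561 ≈ 0.00011002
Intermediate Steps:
d(y, W) = 1/(W + y)
1/(d(-23, 63) + 9089) = 1/(1/(63 - 23) + 9089) = 1/(1/40 + 9089) = 1/(363561/40) = 40/363561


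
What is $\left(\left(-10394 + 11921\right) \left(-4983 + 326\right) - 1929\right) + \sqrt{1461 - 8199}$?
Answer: $-7113168 + i \sqrt{6738} \approx -7.1132 \cdot 10^{6} + 82.085 i$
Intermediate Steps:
$\left(\left(-10394 + 11921\right) \left(-4983 + 326\right) - 1929\right) + \sqrt{1461 - 8199} = \left(1527 \left(-4657\right) - 1929\right) + \sqrt{-6738} = \left(-7111239 - 1929\right) + i \sqrt{6738} = -7113168 + i \sqrt{6738}$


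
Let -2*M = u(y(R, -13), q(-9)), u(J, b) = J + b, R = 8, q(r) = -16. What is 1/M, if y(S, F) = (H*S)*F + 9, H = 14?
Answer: 2/1463 ≈ 0.0013671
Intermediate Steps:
y(S, F) = 9 + 14*F*S (y(S, F) = (14*S)*F + 9 = 14*F*S + 9 = 9 + 14*F*S)
M = 1463/2 (M = -((9 + 14*(-13)*8) - 16)/2 = -((9 - 1456) - 16)/2 = -(-1447 - 16)/2 = -½*(-1463) = 1463/2 ≈ 731.50)
1/M = 1/(1463/2) = 2/1463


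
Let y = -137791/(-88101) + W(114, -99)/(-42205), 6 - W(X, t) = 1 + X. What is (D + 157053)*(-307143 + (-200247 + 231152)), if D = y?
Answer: -161316478252858529902/3718302705 ≈ -4.3384e+10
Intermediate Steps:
W(X, t) = 5 - X (W(X, t) = 6 - (1 + X) = 6 + (-1 - X) = 5 - X)
y = 5825072164/3718302705 (y = -137791/(-88101) + (5 - 1*114)/(-42205) = -137791*(-1/88101) + (5 - 114)*(-1/42205) = 137791/88101 - 109*(-1/42205) = 137791/88101 + 109/42205 = 5825072164/3718302705 ≈ 1.5666)
D = 5825072164/3718302705 ≈ 1.5666
(D + 157053)*(-307143 + (-200247 + 231152)) = (5825072164/3718302705 + 157053)*(-307143 + (-200247 + 231152)) = 583976419800529*(-307143 + 30905)/3718302705 = (583976419800529/3718302705)*(-276238) = -161316478252858529902/3718302705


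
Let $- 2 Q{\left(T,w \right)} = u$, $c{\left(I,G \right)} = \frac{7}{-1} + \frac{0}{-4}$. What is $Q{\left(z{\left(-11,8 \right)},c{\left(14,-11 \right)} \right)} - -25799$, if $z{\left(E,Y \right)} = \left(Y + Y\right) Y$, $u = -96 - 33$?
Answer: $\frac{51727}{2} \approx 25864.0$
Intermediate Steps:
$c{\left(I,G \right)} = -7$ ($c{\left(I,G \right)} = 7 \left(-1\right) + 0 \left(- \frac{1}{4}\right) = -7 + 0 = -7$)
$u = -129$
$z{\left(E,Y \right)} = 2 Y^{2}$ ($z{\left(E,Y \right)} = 2 Y Y = 2 Y^{2}$)
$Q{\left(T,w \right)} = \frac{129}{2}$ ($Q{\left(T,w \right)} = \left(- \frac{1}{2}\right) \left(-129\right) = \frac{129}{2}$)
$Q{\left(z{\left(-11,8 \right)},c{\left(14,-11 \right)} \right)} - -25799 = \frac{129}{2} - -25799 = \frac{129}{2} + 25799 = \frac{51727}{2}$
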